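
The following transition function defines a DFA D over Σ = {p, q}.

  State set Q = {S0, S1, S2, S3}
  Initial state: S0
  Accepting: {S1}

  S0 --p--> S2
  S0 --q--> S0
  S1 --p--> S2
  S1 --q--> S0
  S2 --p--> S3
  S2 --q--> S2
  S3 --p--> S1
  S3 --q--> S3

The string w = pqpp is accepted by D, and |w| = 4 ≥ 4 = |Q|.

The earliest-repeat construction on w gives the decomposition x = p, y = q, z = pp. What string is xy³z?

xy^3z = p·q·q·q·pp = pqqqpp.
Reading y = q takes D from S2 back to S2, so after x·y·y·y the machine is still in S2, and z then leads to the accepting state S1. Hence pqqqpp ∈ L(D).

pqqqpp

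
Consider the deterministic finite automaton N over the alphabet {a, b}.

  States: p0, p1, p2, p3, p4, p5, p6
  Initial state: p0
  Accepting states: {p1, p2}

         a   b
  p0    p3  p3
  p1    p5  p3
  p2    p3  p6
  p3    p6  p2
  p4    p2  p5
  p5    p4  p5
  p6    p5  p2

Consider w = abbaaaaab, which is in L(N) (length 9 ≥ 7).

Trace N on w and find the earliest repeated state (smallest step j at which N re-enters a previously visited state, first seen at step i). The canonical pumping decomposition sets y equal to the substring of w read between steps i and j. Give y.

baaa

Run of N on w = a b b a a a a a b:
  step 0: p0  (start)
  step 1: p3  (read a: p0→p3)
  step 2: p2  (read b: p3→p2)
  step 3: p6  (read b: p2→p6)
  step 4: p5  (read a: p6→p5)
  step 5: p4  (read a: p5→p4)
  step 6: p2  (read a: p4→p2)   ← first repeat (p2 seen earlier)
  step 7: p3  (read a: p2→p3)
  step 8: p6  (read a: p3→p6)
  step 9: p2  (read b: p6→p2)

So i = 2, j = 6, giving x = w[0:2] = ab, y = w[2:6] = baaa, z = w[6:9] = aab.
Check: |xy| = 6 ≤ 7 and |y| = 4 ≥ 1. Reading y takes N from p2 back to p2, so every xyⁱz is accepted.
With |Q| = 7, pigeonhole forces a state repeat no later than step 7; the substring read between the first and second visits to that state can be pumped.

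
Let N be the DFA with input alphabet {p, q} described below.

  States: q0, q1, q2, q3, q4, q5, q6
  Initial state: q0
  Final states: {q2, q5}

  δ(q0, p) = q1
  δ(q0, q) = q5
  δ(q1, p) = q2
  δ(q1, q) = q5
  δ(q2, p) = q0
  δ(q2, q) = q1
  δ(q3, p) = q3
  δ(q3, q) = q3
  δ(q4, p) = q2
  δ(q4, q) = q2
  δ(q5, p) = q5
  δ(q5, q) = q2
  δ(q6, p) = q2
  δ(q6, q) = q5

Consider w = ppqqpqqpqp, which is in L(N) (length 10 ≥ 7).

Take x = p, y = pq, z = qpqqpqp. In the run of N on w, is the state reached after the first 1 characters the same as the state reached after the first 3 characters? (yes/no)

yes

State sequence: q0 -p-> q1 -p-> q2 -q-> q1

After x (step 1): q1. After xy (step 3): q1.
They match, so y = pq drives N around a cycle from q1 back to itself; pumping y any number of times keeps N in q1 before reading z, and xyⁱz ∈ L(N) for every i ≥ 0.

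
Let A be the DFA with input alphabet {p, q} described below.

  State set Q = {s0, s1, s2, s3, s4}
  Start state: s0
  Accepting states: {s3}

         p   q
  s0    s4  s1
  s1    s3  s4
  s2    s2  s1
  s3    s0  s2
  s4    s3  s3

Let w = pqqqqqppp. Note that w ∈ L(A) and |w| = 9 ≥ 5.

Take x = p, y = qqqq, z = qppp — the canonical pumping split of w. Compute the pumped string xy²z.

pqqqqqqqqqppp

xy^2z = p·qqqq·qqqq·qppp = pqqqqqqqqqppp.
Reading y = qqqq takes A from s4 back to s4, so after x·y·y the machine is still in s4, and z then leads to the accepting state s3. Hence pqqqqqqqqqppp ∈ L(A).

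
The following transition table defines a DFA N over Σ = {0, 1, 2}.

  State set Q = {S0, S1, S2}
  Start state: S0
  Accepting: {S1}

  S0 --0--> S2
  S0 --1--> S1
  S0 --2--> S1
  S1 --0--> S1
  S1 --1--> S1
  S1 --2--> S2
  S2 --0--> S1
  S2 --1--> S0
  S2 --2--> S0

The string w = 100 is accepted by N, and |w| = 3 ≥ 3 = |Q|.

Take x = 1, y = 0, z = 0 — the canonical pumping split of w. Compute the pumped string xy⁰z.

xy⁰z = xz = 1·0 = 10.
Reading y = 0 takes N from S1 back to S1, so after x the machine is still in S1, and z then leads to the accepting state S1. Hence 10 ∈ L(N).

10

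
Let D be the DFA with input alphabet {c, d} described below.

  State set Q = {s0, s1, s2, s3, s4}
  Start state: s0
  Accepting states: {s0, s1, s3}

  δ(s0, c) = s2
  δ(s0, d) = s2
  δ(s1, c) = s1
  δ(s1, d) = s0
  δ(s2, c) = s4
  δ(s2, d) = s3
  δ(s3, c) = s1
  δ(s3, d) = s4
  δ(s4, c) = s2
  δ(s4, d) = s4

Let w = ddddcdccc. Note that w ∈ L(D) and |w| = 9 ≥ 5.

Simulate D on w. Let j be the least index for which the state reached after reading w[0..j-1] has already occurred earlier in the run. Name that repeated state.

State sequence: s0 -d-> s2 -d-> s3 -d-> s4 -d-> s4 -c-> s2 -d-> s3 -c-> s1 -c-> s1 -c-> s1
First repeat at step 4: s4 was already visited.

The earliest repeat is at step j = 4: D is in s4, which it already visited at step i = 3.
Pumping length from the standard proof: p = 5 (the number of states). The repeated state found above gives |xy| = j ≤ 5 and |y| = j − i ≥ 1.

s4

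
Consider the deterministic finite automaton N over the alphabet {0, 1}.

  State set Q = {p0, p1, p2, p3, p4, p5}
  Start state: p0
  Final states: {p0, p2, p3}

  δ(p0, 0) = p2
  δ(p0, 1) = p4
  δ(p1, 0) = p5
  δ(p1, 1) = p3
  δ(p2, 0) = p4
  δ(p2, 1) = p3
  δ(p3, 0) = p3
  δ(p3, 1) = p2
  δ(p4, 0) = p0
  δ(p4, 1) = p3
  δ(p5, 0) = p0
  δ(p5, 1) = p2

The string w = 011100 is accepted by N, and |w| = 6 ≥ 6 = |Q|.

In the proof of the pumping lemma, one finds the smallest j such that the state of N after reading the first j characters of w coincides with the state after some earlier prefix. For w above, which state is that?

Run of N on w = 0 1 1 1 0 0:
  step 0: p0  (start)
  step 1: p2  (read 0: p0→p2)
  step 2: p3  (read 1: p2→p3)
  step 3: p2  (read 1: p3→p2)   ← first repeat (p2 seen earlier)
  step 4: p3  (read 1: p2→p3)
  step 5: p3  (read 0: p3→p3)
  step 6: p3  (read 0: p3→p3)

The earliest repeat is at step j = 3: N is in p2, which it already visited at step i = 1.
With |Q| = 6, pigeonhole forces a state repeat no later than step 6; the substring read between the first and second visits to that state can be pumped.

p2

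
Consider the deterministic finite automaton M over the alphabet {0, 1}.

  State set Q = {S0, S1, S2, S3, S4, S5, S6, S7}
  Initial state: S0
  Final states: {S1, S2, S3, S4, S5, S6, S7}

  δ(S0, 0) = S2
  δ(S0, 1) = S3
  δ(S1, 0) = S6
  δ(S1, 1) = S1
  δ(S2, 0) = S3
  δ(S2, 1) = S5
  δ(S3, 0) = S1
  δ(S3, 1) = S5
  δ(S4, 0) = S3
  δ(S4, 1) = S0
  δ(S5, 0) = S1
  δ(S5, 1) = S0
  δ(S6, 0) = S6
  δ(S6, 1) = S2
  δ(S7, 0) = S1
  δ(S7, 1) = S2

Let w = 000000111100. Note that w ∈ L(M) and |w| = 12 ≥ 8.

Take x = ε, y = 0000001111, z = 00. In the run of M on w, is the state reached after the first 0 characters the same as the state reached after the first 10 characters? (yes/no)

Run of M on the first 10 characters of w = 0 0 0 0 0 0 1 1 1 1:
  step 0: S0  (start)
  step 1: S2  (read 0: S0→S2)
  step 2: S3  (read 0: S2→S3)
  step 3: S1  (read 0: S3→S1)
  step 4: S6  (read 0: S1→S6)
  step 5: S6  (read 0: S6→S6)
  step 6: S6  (read 0: S6→S6)
  step 7: S2  (read 1: S6→S2)
  step 8: S5  (read 1: S2→S5)
  step 9: S0  (read 1: S5→S0)
  step 10: S3  (read 1: S0→S3)

After x (step 0): S0. After xy (step 10): S3.
They differ (S0 ≠ S3), so y is not a cycle from the state after x; this split is not the one the pumping-lemma construction produces, and pumping y need not keep the string in L(M).

no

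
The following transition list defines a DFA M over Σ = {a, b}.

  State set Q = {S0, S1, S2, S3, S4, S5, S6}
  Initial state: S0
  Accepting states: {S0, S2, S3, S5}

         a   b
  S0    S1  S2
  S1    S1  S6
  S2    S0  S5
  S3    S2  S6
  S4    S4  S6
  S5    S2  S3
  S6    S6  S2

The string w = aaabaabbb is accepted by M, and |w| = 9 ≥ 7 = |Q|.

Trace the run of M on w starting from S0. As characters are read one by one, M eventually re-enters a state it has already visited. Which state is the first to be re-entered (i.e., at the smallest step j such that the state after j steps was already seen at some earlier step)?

S1

Run of M on w = a a a b a a b b b:
  step 0: S0  (start)
  step 1: S1  (read a: S0→S1)
  step 2: S1  (read a: S1→S1)   ← first repeat (S1 seen earlier)
  step 3: S1  (read a: S1→S1)
  step 4: S6  (read b: S1→S6)
  step 5: S6  (read a: S6→S6)
  step 6: S6  (read a: S6→S6)
  step 7: S2  (read b: S6→S2)
  step 8: S5  (read b: S2→S5)
  step 9: S3  (read b: S5→S3)

The earliest repeat is at step j = 2: M is in S1, which it already visited at step i = 1.
Pumping length from the standard proof: p = 7 (the number of states). The repeated state found above gives |xy| = j ≤ 7 and |y| = j − i ≥ 1.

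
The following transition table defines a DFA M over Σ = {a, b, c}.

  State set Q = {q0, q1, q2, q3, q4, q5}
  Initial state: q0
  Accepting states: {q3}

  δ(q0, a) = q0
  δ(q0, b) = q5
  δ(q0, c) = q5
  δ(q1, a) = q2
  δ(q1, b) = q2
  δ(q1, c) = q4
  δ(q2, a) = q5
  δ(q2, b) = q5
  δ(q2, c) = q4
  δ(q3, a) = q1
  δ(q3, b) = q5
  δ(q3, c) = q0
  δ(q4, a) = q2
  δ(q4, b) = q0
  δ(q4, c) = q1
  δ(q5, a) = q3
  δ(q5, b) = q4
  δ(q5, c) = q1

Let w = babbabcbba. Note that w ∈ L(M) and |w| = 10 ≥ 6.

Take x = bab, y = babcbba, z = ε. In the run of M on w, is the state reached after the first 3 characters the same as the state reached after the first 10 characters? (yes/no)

State sequence: q0 -b-> q5 -a-> q3 -b-> q5 -b-> q4 -a-> q2 -b-> q5 -c-> q1 -b-> q2 -b-> q5 -a-> q3

After x (step 3): q5. After xy (step 10): q3.
They differ (q5 ≠ q3), so y is not a cycle from the state after x; this split is not the one the pumping-lemma construction produces, and pumping y need not keep the string in L(M).

no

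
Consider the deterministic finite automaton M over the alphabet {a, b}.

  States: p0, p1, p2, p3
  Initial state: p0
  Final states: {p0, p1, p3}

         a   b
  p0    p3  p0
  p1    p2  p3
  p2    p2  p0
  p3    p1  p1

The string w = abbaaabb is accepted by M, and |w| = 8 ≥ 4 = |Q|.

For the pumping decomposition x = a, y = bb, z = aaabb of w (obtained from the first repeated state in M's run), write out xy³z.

abbbbbbaaabb

xy^3z = a·bb·bb·bb·aaabb = abbbbbbaaabb.
Reading y = bb takes M from p3 back to p3, so after x·y·y·y the machine is still in p3, and z then leads to the accepting state p0. Hence abbbbbbaaabb ∈ L(M).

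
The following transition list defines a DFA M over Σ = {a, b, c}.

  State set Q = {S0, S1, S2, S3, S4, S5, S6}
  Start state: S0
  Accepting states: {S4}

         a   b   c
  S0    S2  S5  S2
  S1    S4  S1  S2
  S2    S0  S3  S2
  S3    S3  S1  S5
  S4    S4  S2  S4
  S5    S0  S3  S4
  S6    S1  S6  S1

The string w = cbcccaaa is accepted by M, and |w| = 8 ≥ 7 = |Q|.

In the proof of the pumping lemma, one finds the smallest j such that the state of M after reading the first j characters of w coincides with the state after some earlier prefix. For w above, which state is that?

S4

Run of M on w = c b c c c a a a:
  step 0: S0  (start)
  step 1: S2  (read c: S0→S2)
  step 2: S3  (read b: S2→S3)
  step 3: S5  (read c: S3→S5)
  step 4: S4  (read c: S5→S4)
  step 5: S4  (read c: S4→S4)   ← first repeat (S4 seen earlier)
  step 6: S4  (read a: S4→S4)
  step 7: S4  (read a: S4→S4)
  step 8: S4  (read a: S4→S4)

The earliest repeat is at step j = 5: M is in S4, which it already visited at step i = 4.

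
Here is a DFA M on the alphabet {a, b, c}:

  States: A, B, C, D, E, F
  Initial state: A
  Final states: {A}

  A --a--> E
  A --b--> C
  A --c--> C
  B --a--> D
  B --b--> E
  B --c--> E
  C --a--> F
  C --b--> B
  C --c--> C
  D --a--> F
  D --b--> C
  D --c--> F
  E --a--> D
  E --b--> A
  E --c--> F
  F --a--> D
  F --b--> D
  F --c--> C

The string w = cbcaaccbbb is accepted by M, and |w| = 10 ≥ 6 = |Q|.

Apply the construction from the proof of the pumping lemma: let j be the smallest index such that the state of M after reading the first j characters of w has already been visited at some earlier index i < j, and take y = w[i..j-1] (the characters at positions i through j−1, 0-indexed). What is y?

bcaac

State sequence: A -c-> C -b-> B -c-> E -a-> D -a-> F -c-> C -c-> C -b-> B -b-> E -b-> A
First repeat at step 6: C was already visited.

So i = 1, j = 6, giving x = w[0:1] = c, y = w[1:6] = bcaac, z = w[6:10] = cbbb.
Check: |xy| = 6 ≤ 6 and |y| = 5 ≥ 1. Reading y takes M from C back to C, so every xyⁱz is accepted.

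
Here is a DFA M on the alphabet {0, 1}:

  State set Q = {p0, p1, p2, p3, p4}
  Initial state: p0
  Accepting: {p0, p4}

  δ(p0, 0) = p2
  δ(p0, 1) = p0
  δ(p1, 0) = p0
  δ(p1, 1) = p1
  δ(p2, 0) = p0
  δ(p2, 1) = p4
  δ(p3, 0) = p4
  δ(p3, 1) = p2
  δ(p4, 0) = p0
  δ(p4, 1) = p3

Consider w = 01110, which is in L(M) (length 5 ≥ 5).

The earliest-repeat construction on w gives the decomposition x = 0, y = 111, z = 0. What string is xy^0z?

00

xy⁰z = xz = 0·0 = 00.
Reading y = 111 takes M from p2 back to p2, so after x the machine is still in p2, and z then leads to the accepting state p0. Hence 00 ∈ L(M).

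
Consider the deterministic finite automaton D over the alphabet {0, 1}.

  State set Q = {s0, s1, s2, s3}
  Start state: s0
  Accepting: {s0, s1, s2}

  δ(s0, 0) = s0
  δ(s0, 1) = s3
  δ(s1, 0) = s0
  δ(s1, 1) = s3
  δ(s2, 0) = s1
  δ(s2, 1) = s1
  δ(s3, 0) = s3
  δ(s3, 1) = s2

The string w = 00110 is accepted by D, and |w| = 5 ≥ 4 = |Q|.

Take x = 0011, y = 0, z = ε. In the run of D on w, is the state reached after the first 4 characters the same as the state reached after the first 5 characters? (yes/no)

no

Run of D on the first 5 characters of w = 0 0 1 1 0:
  step 0: s0  (start)
  step 1: s0  (read 0: s0→s0)
  step 2: s0  (read 0: s0→s0)
  step 3: s3  (read 1: s0→s3)
  step 4: s2  (read 1: s3→s2)
  step 5: s1  (read 0: s2→s1)

After x (step 4): s2. After xy (step 5): s1.
They differ (s2 ≠ s1), so y is not a cycle from the state after x; this split is not the one the pumping-lemma construction produces, and pumping y need not keep the string in L(D).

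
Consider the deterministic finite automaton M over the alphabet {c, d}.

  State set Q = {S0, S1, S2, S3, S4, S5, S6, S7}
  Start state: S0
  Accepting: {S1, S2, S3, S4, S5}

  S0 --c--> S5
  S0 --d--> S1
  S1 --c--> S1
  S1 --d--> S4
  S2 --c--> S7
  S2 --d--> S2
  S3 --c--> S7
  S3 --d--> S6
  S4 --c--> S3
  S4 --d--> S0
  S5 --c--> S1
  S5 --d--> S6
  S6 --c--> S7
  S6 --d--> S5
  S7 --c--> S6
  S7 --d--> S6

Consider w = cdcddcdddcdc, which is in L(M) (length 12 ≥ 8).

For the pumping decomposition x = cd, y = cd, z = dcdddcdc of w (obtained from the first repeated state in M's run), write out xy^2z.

xy^2z = cd·cd·cd·dcdddcdc = cdcdcddcdddcdc.
Reading y = cd takes M from S6 back to S6, so after x·y·y the machine is still in S6, and z then leads to the accepting state S3. Hence cdcdcddcdddcdc ∈ L(M).

cdcdcddcdddcdc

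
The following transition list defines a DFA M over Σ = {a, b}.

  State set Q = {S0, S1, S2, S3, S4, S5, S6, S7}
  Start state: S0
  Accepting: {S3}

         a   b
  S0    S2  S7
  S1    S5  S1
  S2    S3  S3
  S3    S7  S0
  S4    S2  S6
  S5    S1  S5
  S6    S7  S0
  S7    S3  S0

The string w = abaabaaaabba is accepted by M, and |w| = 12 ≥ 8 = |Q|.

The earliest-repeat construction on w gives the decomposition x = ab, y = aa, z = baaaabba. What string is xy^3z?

xy^3z = ab·aa·aa·aa·baaaabba = abaaaaaabaaaabba.
Reading y = aa takes M from S3 back to S3, so after x·y·y·y the machine is still in S3, and z then leads to the accepting state S3. Hence abaaaaaabaaaabba ∈ L(M).

abaaaaaabaaaabba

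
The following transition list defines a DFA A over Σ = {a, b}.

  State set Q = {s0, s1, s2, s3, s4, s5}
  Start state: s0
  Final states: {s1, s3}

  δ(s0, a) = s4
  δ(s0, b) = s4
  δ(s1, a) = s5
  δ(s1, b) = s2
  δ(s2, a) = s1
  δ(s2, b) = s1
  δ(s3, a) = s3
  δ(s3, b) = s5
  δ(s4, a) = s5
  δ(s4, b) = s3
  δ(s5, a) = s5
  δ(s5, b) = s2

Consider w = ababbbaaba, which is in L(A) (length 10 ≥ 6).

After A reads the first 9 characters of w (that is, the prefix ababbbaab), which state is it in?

s2

Run of A on the first 9 characters of w = a b a b b b a a b:
  step 0: s0  (start)
  step 1: s4  (read a: s0→s4)
  step 2: s3  (read b: s4→s3)
  step 3: s3  (read a: s3→s3)
  step 4: s5  (read b: s3→s5)
  step 5: s2  (read b: s5→s2)
  step 6: s1  (read b: s2→s1)
  step 7: s5  (read a: s1→s5)
  step 8: s5  (read a: s5→s5)
  step 9: s2  (read b: s5→s2)

After reading 9 characters, A is in state s2.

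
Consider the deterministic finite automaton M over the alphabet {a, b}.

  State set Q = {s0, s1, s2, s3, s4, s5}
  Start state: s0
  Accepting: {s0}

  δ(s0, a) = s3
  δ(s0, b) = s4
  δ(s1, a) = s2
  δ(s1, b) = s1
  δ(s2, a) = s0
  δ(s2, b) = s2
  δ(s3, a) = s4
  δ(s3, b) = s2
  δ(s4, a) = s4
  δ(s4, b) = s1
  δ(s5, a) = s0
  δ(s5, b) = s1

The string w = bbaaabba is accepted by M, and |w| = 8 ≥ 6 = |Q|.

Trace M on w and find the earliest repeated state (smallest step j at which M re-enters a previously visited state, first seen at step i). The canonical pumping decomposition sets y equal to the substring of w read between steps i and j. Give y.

State sequence: s0 -b-> s4 -b-> s1 -a-> s2 -a-> s0 -a-> s3 -b-> s2 -b-> s2 -a-> s0
First repeat at step 4: s0 was already visited.

So i = 0, j = 4, giving x = w[0:0] = ε, y = w[0:4] = bbaa, z = w[4:8] = abba.
Check: |xy| = 4 ≤ 6 and |y| = 4 ≥ 1. Reading y takes M from s0 back to s0, so every xyⁱz is accepted.
With |Q| = 6, pigeonhole forces a state repeat no later than step 6; the substring read between the first and second visits to that state can be pumped.

bbaa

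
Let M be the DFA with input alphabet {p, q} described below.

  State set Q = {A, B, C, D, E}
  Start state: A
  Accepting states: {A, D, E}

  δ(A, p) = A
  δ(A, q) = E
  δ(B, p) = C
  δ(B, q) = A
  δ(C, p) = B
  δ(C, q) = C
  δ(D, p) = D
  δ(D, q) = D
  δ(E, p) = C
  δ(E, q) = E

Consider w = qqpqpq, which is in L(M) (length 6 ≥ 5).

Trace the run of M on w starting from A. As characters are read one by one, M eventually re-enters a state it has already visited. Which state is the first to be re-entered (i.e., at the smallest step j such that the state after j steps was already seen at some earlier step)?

Run of M on w = q q p q p q:
  step 0: A  (start)
  step 1: E  (read q: A→E)
  step 2: E  (read q: E→E)   ← first repeat (E seen earlier)
  step 3: C  (read p: E→C)
  step 4: C  (read q: C→C)
  step 5: B  (read p: C→B)
  step 6: A  (read q: B→A)

The earliest repeat is at step j = 2: M is in E, which it already visited at step i = 1.

E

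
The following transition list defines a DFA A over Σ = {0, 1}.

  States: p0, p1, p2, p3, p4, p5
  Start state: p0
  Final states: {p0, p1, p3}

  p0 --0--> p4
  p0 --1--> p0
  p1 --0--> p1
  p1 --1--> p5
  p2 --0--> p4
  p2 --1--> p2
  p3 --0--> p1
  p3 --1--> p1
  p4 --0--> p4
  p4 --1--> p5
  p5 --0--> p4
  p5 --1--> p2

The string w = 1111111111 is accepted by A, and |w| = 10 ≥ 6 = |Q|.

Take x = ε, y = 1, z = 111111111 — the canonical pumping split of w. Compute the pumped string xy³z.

xy^3z = ε·1·1·1·111111111 = 111111111111.
Reading y = 1 takes A from p0 back to p0, so after x·y·y·y the machine is still in p0, and z then leads to the accepting state p0. Hence 111111111111 ∈ L(A).

111111111111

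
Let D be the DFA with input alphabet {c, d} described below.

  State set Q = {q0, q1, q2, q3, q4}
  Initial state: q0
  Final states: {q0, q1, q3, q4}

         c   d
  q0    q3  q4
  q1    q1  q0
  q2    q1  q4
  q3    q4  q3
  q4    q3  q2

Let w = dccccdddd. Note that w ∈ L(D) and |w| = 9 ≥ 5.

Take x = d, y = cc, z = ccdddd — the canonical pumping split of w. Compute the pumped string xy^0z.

dccdddd

xy⁰z = xz = d·ccdddd = dccdddd.
Reading y = cc takes D from q4 back to q4, so after x the machine is still in q4, and z then leads to the accepting state q4. Hence dccdddd ∈ L(D).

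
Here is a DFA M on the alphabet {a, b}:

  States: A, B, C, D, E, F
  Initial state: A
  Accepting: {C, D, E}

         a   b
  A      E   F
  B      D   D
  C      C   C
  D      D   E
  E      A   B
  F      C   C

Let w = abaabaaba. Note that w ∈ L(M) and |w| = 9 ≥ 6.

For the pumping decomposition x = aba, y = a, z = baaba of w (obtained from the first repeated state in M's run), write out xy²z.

abaaabaaba

xy^2z = aba·a·a·baaba = abaaabaaba.
Reading y = a takes M from D back to D, so after x·y·y the machine is still in D, and z then leads to the accepting state D. Hence abaaabaaba ∈ L(M).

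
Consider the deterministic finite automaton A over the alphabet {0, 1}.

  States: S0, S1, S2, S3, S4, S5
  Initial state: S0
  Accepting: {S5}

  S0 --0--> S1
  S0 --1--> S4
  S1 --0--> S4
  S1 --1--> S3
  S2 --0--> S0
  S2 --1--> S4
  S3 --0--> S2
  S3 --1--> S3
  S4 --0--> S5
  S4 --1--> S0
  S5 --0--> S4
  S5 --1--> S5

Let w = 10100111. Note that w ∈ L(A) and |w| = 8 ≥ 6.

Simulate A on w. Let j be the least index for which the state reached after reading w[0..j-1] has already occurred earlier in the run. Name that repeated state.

S5

State sequence: S0 -1-> S4 -0-> S5 -1-> S5 -0-> S4 -0-> S5 -1-> S5 -1-> S5 -1-> S5
First repeat at step 3: S5 was already visited.

The earliest repeat is at step j = 3: A is in S5, which it already visited at step i = 2.
With |Q| = 6, pigeonhole forces a state repeat no later than step 6; the substring read between the first and second visits to that state can be pumped.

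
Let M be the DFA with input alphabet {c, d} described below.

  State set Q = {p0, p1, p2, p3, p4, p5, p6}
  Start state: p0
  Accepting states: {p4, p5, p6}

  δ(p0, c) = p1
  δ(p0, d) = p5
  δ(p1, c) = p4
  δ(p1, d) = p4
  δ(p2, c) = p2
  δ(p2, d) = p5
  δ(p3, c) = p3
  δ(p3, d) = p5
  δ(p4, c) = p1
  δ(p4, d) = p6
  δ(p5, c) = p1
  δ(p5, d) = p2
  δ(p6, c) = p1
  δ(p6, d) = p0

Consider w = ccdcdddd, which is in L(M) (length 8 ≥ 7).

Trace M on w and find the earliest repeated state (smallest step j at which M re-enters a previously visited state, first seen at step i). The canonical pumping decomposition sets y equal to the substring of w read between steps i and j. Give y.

cdc

Run of M on w = c c d c d d d d:
  step 0: p0  (start)
  step 1: p1  (read c: p0→p1)
  step 2: p4  (read c: p1→p4)
  step 3: p6  (read d: p4→p6)
  step 4: p1  (read c: p6→p1)   ← first repeat (p1 seen earlier)
  step 5: p4  (read d: p1→p4)
  step 6: p6  (read d: p4→p6)
  step 7: p0  (read d: p6→p0)
  step 8: p5  (read d: p0→p5)

So i = 1, j = 4, giving x = w[0:1] = c, y = w[1:4] = cdc, z = w[4:8] = dddd.
Check: |xy| = 4 ≤ 7 and |y| = 3 ≥ 1. Reading y takes M from p1 back to p1, so every xyⁱz is accepted.
Since M has 7 states, any run of length ≥ 7 visits 7+1 states, so by pigeonhole some state repeats within the first 7 steps — that repeat gives the pumpable loop.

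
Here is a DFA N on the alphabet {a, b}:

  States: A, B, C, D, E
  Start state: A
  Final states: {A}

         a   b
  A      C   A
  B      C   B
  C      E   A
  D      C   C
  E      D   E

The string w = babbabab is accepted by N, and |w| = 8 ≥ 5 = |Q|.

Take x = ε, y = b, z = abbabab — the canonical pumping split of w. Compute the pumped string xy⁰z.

abbabab

xy⁰z = xz = ε·abbabab = abbabab.
Reading y = b takes N from A back to A, so after x the machine is still in A, and z then leads to the accepting state A. Hence abbabab ∈ L(N).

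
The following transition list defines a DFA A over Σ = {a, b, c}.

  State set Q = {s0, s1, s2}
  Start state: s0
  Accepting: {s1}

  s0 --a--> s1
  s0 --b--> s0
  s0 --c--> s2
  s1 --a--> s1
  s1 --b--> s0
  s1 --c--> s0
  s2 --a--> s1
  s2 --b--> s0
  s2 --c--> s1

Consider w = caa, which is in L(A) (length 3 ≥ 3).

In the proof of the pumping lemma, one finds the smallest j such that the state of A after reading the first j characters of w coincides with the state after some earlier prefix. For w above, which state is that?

s1

State sequence: s0 -c-> s2 -a-> s1 -a-> s1
First repeat at step 3: s1 was already visited.

The earliest repeat is at step j = 3: A is in s1, which it already visited at step i = 2.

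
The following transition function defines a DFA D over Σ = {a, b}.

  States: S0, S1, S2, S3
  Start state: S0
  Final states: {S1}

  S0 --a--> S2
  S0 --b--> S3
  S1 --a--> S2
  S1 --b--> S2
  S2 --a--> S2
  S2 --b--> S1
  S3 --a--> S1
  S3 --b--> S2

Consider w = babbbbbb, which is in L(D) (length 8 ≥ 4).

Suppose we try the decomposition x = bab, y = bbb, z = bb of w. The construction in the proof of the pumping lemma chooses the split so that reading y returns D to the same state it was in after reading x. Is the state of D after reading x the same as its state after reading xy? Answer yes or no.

no

State sequence: S0 -b-> S3 -a-> S1 -b-> S2 -b-> S1 -b-> S2 -b-> S1

After x (step 3): S2. After xy (step 6): S1.
They differ (S2 ≠ S1), so y is not a cycle from the state after x; this split is not the one the pumping-lemma construction produces, and pumping y need not keep the string in L(D).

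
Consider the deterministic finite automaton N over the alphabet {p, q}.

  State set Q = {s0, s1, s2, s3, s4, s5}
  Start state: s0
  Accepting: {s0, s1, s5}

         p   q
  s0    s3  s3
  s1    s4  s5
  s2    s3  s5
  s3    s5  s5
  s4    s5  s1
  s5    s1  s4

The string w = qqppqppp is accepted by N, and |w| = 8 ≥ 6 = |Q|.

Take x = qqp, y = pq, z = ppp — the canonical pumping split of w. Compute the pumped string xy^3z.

xy^3z = qqp·pq·pq·pq·ppp = qqppqpqpqppp.
Reading y = pq takes N from s1 back to s1, so after x·y·y·y the machine is still in s1, and z then leads to the accepting state s1. Hence qqppqpqpqppp ∈ L(N).

qqppqpqpqppp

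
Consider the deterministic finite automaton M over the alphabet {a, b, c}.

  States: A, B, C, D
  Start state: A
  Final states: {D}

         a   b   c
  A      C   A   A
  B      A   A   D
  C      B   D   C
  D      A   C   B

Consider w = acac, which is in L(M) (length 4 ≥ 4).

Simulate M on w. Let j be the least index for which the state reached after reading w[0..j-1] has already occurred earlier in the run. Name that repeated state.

C

Run of M on w = a c a c:
  step 0: A  (start)
  step 1: C  (read a: A→C)
  step 2: C  (read c: C→C)   ← first repeat (C seen earlier)
  step 3: B  (read a: C→B)
  step 4: D  (read c: B→D)

The earliest repeat is at step j = 2: M is in C, which it already visited at step i = 1.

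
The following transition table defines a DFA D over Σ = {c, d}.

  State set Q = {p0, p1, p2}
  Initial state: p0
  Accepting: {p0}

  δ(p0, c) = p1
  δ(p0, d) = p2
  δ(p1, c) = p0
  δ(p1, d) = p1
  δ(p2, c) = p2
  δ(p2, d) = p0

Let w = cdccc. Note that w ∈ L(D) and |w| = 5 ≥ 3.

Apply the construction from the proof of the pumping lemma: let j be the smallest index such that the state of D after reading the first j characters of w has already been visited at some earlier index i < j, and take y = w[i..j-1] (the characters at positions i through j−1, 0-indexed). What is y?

d

Run of D on w = c d c c c:
  step 0: p0  (start)
  step 1: p1  (read c: p0→p1)
  step 2: p1  (read d: p1→p1)   ← first repeat (p1 seen earlier)
  step 3: p0  (read c: p1→p0)
  step 4: p1  (read c: p0→p1)
  step 5: p0  (read c: p1→p0)

So i = 1, j = 2, giving x = w[0:1] = c, y = w[1:2] = d, z = w[2:5] = ccc.
Check: |xy| = 2 ≤ 3 and |y| = 1 ≥ 1. Reading y takes D from p1 back to p1, so every xyⁱz is accepted.
Pumping length from the standard proof: p = 3 (the number of states). The repeated state found above gives |xy| = j ≤ 3 and |y| = j − i ≥ 1.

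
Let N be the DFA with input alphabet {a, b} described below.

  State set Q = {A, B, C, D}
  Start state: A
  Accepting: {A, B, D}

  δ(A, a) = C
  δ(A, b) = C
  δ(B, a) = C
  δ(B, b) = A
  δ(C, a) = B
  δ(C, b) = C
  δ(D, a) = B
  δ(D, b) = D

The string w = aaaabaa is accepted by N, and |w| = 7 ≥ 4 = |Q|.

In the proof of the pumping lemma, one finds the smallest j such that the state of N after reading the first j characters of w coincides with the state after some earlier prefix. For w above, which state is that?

State sequence: A -a-> C -a-> B -a-> C -a-> B -b-> A -a-> C -a-> B
First repeat at step 3: C was already visited.

The earliest repeat is at step j = 3: N is in C, which it already visited at step i = 1.
Since N has 4 states, any run of length ≥ 4 visits 4+1 states, so by pigeonhole some state repeats within the first 4 steps — that repeat gives the pumpable loop.

C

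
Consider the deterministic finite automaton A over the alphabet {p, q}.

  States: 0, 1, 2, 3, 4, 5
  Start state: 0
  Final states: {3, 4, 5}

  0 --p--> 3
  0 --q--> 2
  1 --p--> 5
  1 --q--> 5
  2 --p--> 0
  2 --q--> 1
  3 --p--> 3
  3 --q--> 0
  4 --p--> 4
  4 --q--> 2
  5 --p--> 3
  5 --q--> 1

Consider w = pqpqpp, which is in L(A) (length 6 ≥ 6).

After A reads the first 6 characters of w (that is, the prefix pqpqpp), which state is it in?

3

State sequence: 0 -p-> 3 -q-> 0 -p-> 3 -q-> 0 -p-> 3 -p-> 3

After reading 6 characters, A is in state 3.
(This kind of state-tracing is the core of the pumping-lemma construction: with 6 states, pigeonhole forces a repeat within the first 6 steps.)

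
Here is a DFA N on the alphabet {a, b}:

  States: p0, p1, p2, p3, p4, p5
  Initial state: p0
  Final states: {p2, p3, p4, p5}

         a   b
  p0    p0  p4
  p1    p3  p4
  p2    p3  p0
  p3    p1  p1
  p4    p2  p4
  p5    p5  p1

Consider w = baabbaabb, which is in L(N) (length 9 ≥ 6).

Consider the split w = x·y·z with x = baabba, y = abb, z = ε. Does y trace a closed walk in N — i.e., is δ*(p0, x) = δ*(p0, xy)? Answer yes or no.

Run of N on the first 9 characters of w = b a a b b a a b b:
  step 0: p0  (start)
  step 1: p4  (read b: p0→p4)
  step 2: p2  (read a: p4→p2)
  step 3: p3  (read a: p2→p3)
  step 4: p1  (read b: p3→p1)
  step 5: p4  (read b: p1→p4)
  step 6: p2  (read a: p4→p2)
  step 7: p3  (read a: p2→p3)
  step 8: p1  (read b: p3→p1)
  step 9: p4  (read b: p1→p4)

After x (step 6): p2. After xy (step 9): p4.
They differ (p2 ≠ p4), so y is not a cycle from the state after x; this split is not the one the pumping-lemma construction produces, and pumping y need not keep the string in L(N).

no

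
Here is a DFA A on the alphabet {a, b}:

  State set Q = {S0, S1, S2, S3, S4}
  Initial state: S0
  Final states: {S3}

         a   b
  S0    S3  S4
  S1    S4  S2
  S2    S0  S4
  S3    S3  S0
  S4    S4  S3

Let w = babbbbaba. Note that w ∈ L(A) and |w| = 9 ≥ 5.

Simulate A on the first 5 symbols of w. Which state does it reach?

Run of A on the first 5 characters of w = b a b b b:
  step 0: S0  (start)
  step 1: S4  (read b: S0→S4)
  step 2: S4  (read a: S4→S4)
  step 3: S3  (read b: S4→S3)
  step 4: S0  (read b: S3→S0)
  step 5: S4  (read b: S0→S4)

After reading 5 characters, A is in state S4.

S4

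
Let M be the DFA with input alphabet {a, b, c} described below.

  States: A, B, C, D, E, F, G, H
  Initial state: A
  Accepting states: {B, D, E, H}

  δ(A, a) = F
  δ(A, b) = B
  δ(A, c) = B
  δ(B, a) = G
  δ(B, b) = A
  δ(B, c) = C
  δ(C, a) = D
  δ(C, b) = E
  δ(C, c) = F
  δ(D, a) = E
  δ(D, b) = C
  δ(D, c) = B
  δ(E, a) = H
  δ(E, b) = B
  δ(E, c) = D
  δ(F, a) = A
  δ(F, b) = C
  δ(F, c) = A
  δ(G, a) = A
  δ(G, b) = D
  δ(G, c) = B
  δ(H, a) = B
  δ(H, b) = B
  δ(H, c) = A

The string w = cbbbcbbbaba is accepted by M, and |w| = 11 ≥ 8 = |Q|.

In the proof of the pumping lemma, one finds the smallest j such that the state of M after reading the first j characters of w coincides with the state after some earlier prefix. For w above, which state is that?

A

State sequence: A -c-> B -b-> A -b-> B -b-> A -c-> B -b-> A -b-> B -b-> A -a-> F -b-> C -a-> D
First repeat at step 2: A was already visited.

The earliest repeat is at step j = 2: M is in A, which it already visited at step i = 0.
Since M has 8 states, any run of length ≥ 8 visits 8+1 states, so by pigeonhole some state repeats within the first 8 steps — that repeat gives the pumpable loop.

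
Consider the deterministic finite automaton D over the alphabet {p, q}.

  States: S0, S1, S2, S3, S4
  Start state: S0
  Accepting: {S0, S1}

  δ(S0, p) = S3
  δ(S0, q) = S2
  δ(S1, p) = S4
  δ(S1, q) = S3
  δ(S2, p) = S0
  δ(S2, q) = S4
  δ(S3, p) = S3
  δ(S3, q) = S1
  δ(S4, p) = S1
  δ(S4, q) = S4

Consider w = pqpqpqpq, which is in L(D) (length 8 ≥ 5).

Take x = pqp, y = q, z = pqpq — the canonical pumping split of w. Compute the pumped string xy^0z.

xy⁰z = xz = pqp·pqpq = pqppqpq.
Reading y = q takes D from S4 back to S4, so after x the machine is still in S4, and z then leads to the accepting state S1. Hence pqppqpq ∈ L(D).

pqppqpq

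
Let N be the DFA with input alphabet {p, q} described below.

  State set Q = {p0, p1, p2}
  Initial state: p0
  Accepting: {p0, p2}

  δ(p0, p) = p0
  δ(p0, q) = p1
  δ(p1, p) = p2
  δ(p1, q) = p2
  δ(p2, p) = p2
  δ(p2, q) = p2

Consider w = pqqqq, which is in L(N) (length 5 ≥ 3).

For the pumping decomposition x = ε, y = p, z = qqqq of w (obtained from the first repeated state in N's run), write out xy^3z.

xy^3z = ε·p·p·p·qqqq = pppqqqq.
Reading y = p takes N from p0 back to p0, so after x·y·y·y the machine is still in p0, and z then leads to the accepting state p2. Hence pppqqqq ∈ L(N).

pppqqqq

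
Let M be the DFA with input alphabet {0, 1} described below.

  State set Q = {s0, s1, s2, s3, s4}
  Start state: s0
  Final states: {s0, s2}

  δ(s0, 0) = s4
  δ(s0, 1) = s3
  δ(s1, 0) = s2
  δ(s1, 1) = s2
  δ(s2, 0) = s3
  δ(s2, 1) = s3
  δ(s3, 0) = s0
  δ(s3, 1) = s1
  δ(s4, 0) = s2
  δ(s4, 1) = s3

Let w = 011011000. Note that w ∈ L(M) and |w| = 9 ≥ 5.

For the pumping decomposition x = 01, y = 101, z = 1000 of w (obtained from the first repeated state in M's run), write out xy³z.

011011011011000

xy^3z = 01·101·101·101·1000 = 011011011011000.
Reading y = 101 takes M from s3 back to s3, so after x·y·y·y the machine is still in s3, and z then leads to the accepting state s0. Hence 011011011011000 ∈ L(M).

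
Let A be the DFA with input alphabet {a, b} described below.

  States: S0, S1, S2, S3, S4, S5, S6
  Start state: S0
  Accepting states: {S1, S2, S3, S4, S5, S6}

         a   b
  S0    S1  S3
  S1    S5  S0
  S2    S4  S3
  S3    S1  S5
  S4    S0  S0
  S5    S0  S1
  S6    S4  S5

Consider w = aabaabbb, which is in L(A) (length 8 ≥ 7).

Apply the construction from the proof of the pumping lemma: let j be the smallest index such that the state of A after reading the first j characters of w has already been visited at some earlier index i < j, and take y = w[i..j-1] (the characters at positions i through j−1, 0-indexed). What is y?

State sequence: S0 -a-> S1 -a-> S5 -b-> S1 -a-> S5 -a-> S0 -b-> S3 -b-> S5 -b-> S1
First repeat at step 3: S1 was already visited.

So i = 1, j = 3, giving x = w[0:1] = a, y = w[1:3] = ab, z = w[3:8] = aabbb.
Check: |xy| = 3 ≤ 7 and |y| = 2 ≥ 1. Reading y takes A from S1 back to S1, so every xyⁱz is accepted.
Since A has 7 states, any run of length ≥ 7 visits 7+1 states, so by pigeonhole some state repeats within the first 7 steps — that repeat gives the pumpable loop.

ab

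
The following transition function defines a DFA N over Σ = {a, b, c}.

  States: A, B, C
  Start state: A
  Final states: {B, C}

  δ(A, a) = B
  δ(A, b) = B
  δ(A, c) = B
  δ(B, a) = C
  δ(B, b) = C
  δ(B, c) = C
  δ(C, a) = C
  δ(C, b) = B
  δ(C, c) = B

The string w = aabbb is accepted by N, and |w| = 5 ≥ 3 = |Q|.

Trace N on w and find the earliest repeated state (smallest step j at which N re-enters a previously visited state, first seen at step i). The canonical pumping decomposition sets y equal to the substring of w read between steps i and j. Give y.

Run of N on w = a a b b b:
  step 0: A  (start)
  step 1: B  (read a: A→B)
  step 2: C  (read a: B→C)
  step 3: B  (read b: C→B)   ← first repeat (B seen earlier)
  step 4: C  (read b: B→C)
  step 5: B  (read b: C→B)

So i = 1, j = 3, giving x = w[0:1] = a, y = w[1:3] = ab, z = w[3:5] = bb.
Check: |xy| = 3 ≤ 3 and |y| = 2 ≥ 1. Reading y takes N from B back to B, so every xyⁱz is accepted.
Since N has 3 states, any run of length ≥ 3 visits 3+1 states, so by pigeonhole some state repeats within the first 3 steps — that repeat gives the pumpable loop.

ab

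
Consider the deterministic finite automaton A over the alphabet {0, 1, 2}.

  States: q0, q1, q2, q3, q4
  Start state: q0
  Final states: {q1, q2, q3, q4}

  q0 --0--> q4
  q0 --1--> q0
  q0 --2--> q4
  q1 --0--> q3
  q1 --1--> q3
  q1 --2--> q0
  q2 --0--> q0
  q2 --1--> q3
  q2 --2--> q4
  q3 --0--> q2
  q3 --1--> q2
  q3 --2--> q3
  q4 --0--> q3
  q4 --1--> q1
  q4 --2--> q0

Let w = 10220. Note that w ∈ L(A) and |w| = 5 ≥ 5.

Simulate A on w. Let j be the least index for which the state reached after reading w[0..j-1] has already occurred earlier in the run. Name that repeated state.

q0

State sequence: q0 -1-> q0 -0-> q4 -2-> q0 -2-> q4 -0-> q3
First repeat at step 1: q0 was already visited.

The earliest repeat is at step j = 1: A is in q0, which it already visited at step i = 0.
Since A has 5 states, any run of length ≥ 5 visits 5+1 states, so by pigeonhole some state repeats within the first 5 steps — that repeat gives the pumpable loop.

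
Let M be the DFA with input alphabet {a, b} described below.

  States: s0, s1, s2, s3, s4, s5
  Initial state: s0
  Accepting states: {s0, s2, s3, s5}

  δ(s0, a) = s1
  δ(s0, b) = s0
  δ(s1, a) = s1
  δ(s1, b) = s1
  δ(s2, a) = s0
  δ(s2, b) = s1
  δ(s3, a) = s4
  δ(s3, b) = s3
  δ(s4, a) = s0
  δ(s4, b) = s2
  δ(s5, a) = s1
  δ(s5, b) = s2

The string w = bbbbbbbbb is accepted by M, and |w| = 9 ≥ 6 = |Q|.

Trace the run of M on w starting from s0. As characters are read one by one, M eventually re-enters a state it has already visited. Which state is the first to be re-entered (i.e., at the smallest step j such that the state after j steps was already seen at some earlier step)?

s0

State sequence: s0 -b-> s0 -b-> s0 -b-> s0 -b-> s0 -b-> s0 -b-> s0 -b-> s0 -b-> s0 -b-> s0
First repeat at step 1: s0 was already visited.

The earliest repeat is at step j = 1: M is in s0, which it already visited at step i = 0.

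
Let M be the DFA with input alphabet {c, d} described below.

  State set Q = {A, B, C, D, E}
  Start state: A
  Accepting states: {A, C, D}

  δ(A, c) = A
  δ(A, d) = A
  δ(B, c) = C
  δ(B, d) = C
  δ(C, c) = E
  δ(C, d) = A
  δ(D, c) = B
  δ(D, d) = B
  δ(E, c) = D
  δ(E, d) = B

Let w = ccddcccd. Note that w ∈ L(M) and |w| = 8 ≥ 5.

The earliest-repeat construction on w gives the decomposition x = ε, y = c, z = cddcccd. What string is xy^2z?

xy^2z = ε·c·c·cddcccd = cccddcccd.
Reading y = c takes M from A back to A, so after x·y·y the machine is still in A, and z then leads to the accepting state A. Hence cccddcccd ∈ L(M).

cccddcccd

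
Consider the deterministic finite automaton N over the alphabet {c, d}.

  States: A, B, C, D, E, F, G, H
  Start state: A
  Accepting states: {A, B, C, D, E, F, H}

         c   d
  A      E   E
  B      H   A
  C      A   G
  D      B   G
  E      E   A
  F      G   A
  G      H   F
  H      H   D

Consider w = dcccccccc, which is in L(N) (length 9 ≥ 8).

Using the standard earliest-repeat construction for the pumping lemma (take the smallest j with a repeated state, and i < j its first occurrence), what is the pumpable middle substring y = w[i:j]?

c

Run of N on w = d c c c c c c c c:
  step 0: A  (start)
  step 1: E  (read d: A→E)
  step 2: E  (read c: E→E)   ← first repeat (E seen earlier)
  step 3: E  (read c: E→E)
  step 4: E  (read c: E→E)
  step 5: E  (read c: E→E)
  step 6: E  (read c: E→E)
  step 7: E  (read c: E→E)
  step 8: E  (read c: E→E)
  step 9: E  (read c: E→E)

So i = 1, j = 2, giving x = w[0:1] = d, y = w[1:2] = c, z = w[2:9] = ccccccc.
Check: |xy| = 2 ≤ 8 and |y| = 1 ≥ 1. Reading y takes N from E back to E, so every xyⁱz is accepted.
Since N has 8 states, any run of length ≥ 8 visits 8+1 states, so by pigeonhole some state repeats within the first 8 steps — that repeat gives the pumpable loop.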